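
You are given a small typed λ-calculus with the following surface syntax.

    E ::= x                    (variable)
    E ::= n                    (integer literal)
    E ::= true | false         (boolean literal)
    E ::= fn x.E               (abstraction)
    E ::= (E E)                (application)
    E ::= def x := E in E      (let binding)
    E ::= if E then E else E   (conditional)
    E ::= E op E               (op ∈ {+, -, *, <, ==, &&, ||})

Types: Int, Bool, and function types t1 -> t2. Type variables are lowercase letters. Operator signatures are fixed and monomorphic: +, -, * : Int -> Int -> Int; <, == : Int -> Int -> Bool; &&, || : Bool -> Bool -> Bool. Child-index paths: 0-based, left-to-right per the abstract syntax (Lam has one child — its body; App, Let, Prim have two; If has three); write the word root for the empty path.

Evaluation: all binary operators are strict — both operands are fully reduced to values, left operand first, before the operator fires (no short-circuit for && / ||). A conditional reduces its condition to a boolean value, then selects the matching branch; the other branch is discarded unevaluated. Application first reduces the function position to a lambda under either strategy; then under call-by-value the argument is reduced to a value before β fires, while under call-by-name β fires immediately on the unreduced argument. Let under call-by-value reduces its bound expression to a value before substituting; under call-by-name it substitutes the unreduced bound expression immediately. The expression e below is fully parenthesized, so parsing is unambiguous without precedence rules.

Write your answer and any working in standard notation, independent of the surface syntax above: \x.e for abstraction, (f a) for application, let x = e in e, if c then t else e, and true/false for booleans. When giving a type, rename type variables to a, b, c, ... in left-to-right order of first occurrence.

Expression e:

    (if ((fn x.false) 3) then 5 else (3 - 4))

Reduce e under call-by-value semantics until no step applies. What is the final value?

Answer: -1

Derivation:
step 0: (if ((\x.false) 3) then 5 else (3 - 4))
step 1: [beta@0] (if false then 5 else (3 - 4))
step 2: [if@root] (3 - 4)
step 3: [delta@root] -1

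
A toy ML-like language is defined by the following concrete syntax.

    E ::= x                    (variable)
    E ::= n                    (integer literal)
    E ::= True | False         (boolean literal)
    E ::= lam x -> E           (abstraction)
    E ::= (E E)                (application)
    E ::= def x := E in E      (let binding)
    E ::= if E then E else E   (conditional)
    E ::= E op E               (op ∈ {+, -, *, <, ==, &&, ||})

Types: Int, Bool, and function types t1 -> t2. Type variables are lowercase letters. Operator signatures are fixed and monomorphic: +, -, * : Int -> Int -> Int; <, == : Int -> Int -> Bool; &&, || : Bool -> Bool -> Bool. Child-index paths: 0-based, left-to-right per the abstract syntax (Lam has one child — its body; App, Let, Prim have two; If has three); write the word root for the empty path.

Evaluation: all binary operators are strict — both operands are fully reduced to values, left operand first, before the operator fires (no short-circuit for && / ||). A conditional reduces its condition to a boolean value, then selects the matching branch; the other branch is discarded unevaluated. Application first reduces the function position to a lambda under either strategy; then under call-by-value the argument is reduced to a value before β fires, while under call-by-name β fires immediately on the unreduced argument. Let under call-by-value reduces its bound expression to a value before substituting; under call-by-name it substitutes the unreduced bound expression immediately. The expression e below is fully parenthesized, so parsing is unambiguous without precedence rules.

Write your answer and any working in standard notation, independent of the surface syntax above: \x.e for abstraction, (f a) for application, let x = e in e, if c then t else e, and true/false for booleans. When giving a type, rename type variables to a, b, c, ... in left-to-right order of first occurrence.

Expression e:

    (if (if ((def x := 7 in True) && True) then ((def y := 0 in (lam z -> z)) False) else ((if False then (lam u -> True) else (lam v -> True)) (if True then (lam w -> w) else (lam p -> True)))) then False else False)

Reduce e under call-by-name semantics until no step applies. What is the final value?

Answer: false

Derivation:
step 0: (if (if ((let x = 7 in true) && true) then ((let y = 0 in (\z.z)) false) else ((if false then (\u.true) else (\v.true)) (if true then (\w.w) else (\p.true)))) then false else false)
step 1: [let@0.0.0] (if (if (true && true) then ((let y = 0 in (\z.z)) false) else ((if false then (\u.true) else (\v.true)) (if true then (\w.w) else (\p.true)))) then false else false)
step 2: [delta@0.0] (if (if true then ((let y = 0 in (\z.z)) false) else ((if false then (\u.true) else (\v.true)) (if true then (\w.w) else (\p.true)))) then false else false)
step 3: [if@0] (if ((let y = 0 in (\z.z)) false) then false else false)
step 4: [let@0.0] (if ((\z.z) false) then false else false)
step 5: [beta@0] (if false then false else false)
step 6: [if@root] false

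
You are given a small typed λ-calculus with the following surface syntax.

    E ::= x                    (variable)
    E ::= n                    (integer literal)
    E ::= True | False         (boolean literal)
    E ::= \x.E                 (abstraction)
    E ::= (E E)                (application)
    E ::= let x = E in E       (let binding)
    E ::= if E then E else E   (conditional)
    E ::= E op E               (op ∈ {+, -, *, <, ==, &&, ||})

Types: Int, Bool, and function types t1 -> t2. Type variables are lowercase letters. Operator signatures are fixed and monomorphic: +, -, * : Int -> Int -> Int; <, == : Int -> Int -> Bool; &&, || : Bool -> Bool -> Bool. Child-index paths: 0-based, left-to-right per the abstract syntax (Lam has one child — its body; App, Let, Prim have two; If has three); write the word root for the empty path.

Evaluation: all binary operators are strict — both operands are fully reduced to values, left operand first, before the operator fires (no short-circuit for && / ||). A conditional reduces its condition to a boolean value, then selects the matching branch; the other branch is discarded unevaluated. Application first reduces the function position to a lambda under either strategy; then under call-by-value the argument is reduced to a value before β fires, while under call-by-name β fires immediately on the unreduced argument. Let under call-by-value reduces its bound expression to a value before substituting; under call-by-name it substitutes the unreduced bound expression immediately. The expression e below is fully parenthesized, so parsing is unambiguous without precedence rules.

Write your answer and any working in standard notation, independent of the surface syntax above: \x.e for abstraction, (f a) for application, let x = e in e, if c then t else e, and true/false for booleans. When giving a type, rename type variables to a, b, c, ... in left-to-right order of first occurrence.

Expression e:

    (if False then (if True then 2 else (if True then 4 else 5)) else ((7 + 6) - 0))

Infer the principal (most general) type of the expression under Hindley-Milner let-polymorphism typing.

Trace:
  unify Bool ~ Bool
  unify Bool ~ Bool
  unify Bool ~ Bool
  unify Int ~ Int
  unify Int ~ Int
  unify Int ~ Int
  unify Int ~ Int
  unify Int ~ Int
  unify Int ~ Int
  unify Int ~ Int

Answer: Int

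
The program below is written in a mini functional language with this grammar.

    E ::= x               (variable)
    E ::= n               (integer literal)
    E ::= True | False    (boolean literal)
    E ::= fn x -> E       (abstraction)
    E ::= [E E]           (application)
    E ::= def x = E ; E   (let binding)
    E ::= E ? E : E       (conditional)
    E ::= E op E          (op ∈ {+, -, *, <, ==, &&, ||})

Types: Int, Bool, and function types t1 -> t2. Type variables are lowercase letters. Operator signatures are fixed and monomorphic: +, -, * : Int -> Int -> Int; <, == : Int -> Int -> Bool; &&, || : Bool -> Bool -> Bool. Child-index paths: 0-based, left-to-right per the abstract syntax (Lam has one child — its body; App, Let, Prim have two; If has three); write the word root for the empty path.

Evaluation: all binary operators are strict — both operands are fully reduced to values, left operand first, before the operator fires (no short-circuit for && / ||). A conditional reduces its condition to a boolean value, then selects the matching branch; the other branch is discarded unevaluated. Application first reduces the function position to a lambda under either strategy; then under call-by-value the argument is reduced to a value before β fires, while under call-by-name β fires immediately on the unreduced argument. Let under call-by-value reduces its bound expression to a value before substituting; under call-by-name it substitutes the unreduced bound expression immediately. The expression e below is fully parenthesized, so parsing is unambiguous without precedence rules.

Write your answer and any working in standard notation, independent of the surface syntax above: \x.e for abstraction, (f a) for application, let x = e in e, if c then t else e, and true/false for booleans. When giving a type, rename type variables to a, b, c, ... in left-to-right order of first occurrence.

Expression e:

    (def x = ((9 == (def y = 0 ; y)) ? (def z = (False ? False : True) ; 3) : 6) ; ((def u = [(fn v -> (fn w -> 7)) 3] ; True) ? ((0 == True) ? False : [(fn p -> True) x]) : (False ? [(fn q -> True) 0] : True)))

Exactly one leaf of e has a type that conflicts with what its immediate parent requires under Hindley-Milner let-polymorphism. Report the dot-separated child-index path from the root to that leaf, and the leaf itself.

Answer: 1.1.0.1 : true

Working:
  unify Int ~ Int
let y : Int
y : Int
  unify Int ~ Int
  unify Bool ~ Bool
  unify Bool ~ Bool
  unify Bool ~ Bool
let z : Bool
  unify Int ~ Int
let x : Int
\w._ : b -> Int
\v._ : a -> b -> Int
  unify a -> b -> Int ~ Int -> c
  unify a ~ Int
  unify b -> Int ~ c
_ _ : b -> Int
let u : forall. b -> Int
  unify Bool ~ Bool
  unify Int ~ Int
  unify Bool ~ Int
  FAIL: mismatch Bool ~ Int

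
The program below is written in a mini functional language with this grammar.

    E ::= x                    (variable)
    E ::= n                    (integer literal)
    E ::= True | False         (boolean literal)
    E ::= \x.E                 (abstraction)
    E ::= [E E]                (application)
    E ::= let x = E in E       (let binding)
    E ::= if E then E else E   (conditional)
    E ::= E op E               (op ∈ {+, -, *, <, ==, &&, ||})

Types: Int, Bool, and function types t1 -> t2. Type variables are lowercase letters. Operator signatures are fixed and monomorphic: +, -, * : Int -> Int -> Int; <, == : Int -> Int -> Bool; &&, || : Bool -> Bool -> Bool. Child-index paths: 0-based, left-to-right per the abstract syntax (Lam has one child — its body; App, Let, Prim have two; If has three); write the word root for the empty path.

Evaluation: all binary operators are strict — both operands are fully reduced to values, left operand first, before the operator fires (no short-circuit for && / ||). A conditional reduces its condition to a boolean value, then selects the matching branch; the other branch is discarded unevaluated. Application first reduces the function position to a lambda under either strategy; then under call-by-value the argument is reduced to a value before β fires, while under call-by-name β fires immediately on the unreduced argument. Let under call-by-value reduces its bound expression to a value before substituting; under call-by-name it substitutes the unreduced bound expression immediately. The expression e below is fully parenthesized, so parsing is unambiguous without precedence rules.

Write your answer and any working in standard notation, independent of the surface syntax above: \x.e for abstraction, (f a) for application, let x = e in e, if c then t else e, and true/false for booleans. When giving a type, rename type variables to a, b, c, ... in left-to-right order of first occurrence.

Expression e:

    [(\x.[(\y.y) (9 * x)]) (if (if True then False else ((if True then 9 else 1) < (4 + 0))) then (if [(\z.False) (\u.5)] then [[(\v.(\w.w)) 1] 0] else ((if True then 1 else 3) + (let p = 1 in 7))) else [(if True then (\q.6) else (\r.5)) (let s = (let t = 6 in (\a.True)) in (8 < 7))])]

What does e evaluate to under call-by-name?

Working:
step 0: ((\x.((\y.y) (9 * x))) (if (if true then false else ((if true then 9 else 1) < (4 + 0))) then (if ((\z.false) (\u.5)) then (((\v.(\w.w)) 1) 0) else ((if true then 1 else 3) + (let p = 1 in 7))) else ((if true then (\q.6) else (\r.5)) (let s = (let t = 6 in (\a.true)) in (8 < 7)))))
step 1: [beta@root] ((\y.y) (9 * (if (if true then false else ((if true then 9 else 1) < (4 + 0))) then (if ((\z.false) (\u.5)) then (((\v.(\w.w)) 1) 0) else ((if true then 1 else 3) + (let p = 1 in 7))) else ((if true then (\q.6) else (\r.5)) (let s = (let t = 6 in (\a.true)) in (8 < 7))))))
step 2: [beta@root] (9 * (if (if true then false else ((if true then 9 else 1) < (4 + 0))) then (if ((\z.false) (\u.5)) then (((\v.(\w.w)) 1) 0) else ((if true then 1 else 3) + (let p = 1 in 7))) else ((if true then (\q.6) else (\r.5)) (let s = (let t = 6 in (\a.true)) in (8 < 7)))))
step 3: [if@1.0] (9 * (if false then (if ((\z.false) (\u.5)) then (((\v.(\w.w)) 1) 0) else ((if true then 1 else 3) + (let p = 1 in 7))) else ((if true then (\q.6) else (\r.5)) (let s = (let t = 6 in (\a.true)) in (8 < 7)))))
step 4: [if@1] (9 * ((if true then (\q.6) else (\r.5)) (let s = (let t = 6 in (\a.true)) in (8 < 7))))
step 5: [if@1.0] (9 * ((\q.6) (let s = (let t = 6 in (\a.true)) in (8 < 7))))
step 6: [beta@1] (9 * 6)
step 7: [delta@root] 54

Answer: 54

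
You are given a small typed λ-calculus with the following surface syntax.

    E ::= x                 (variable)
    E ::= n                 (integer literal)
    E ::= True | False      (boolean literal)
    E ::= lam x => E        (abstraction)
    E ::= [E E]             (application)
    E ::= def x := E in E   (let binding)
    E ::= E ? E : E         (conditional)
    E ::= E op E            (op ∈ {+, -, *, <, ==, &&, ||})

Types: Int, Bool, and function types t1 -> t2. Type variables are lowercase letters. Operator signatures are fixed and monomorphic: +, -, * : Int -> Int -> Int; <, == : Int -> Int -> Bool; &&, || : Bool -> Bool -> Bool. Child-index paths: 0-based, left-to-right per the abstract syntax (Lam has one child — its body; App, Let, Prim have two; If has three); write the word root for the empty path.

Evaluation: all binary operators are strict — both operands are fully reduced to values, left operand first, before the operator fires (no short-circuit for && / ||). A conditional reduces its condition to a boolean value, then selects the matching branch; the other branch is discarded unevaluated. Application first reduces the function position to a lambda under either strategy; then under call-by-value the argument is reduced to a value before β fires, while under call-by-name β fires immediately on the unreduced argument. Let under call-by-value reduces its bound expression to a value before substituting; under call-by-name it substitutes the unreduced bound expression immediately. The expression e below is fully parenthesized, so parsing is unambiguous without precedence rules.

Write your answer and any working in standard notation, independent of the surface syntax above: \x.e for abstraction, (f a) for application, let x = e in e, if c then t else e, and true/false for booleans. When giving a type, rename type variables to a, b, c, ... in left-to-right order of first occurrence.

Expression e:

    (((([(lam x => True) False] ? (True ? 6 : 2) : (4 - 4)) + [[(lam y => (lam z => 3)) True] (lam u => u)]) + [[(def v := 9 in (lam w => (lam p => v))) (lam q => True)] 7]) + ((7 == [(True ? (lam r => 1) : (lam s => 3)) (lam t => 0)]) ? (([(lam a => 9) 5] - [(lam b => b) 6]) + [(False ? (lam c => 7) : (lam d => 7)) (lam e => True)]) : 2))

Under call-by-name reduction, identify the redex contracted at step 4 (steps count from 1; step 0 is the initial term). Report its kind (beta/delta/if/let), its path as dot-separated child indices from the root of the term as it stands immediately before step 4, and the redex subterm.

Derivation:
step 0: ((((if ((\x.true) false) then (if true then 6 else 2) else (4 - 4)) + (((\y.(\z.3)) true) (\u.u))) + (((let v = 9 in (\w.(\p.v))) (\q.true)) 7)) + (if (7 == ((if true then (\r.1) else (\s.3)) (\t.0))) then ((((\a.9) 5) - ((\b.b) 6)) + ((if false then (\c.7) else (\d.7)) (\e.true))) else 2))
step 1: [beta@0.0.0.0] ((((if true then (if true then 6 else 2) else (4 - 4)) + (((\y.(\z.3)) true) (\u.u))) + (((let v = 9 in (\w.(\p.v))) (\q.true)) 7)) + (if (7 == ((if true then (\r.1) else (\s.3)) (\t.0))) then ((((\a.9) 5) - ((\b.b) 6)) + ((if false then (\c.7) else (\d.7)) (\e.true))) else 2))
step 2: [if@0.0.0] ((((if true then 6 else 2) + (((\y.(\z.3)) true) (\u.u))) + (((let v = 9 in (\w.(\p.v))) (\q.true)) 7)) + (if (7 == ((if true then (\r.1) else (\s.3)) (\t.0))) then ((((\a.9) 5) - ((\b.b) 6)) + ((if false then (\c.7) else (\d.7)) (\e.true))) else 2))
step 3: [if@0.0.0] (((6 + (((\y.(\z.3)) true) (\u.u))) + (((let v = 9 in (\w.(\p.v))) (\q.true)) 7)) + (if (7 == ((if true then (\r.1) else (\s.3)) (\t.0))) then ((((\a.9) 5) - ((\b.b) 6)) + ((if false then (\c.7) else (\d.7)) (\e.true))) else 2))
step 4: [beta@0.0.1.0] (((6 + ((\z.3) (\u.u))) + (((let v = 9 in (\w.(\p.v))) (\q.true)) 7)) + (if (7 == ((if true then (\r.1) else (\s.3)) (\t.0))) then ((((\a.9) 5) - ((\b.b) 6)) + ((if false then (\c.7) else (\d.7)) (\e.true))) else 2))

Answer: beta at 0.0.1.0 : ((\y.(\z.3)) true)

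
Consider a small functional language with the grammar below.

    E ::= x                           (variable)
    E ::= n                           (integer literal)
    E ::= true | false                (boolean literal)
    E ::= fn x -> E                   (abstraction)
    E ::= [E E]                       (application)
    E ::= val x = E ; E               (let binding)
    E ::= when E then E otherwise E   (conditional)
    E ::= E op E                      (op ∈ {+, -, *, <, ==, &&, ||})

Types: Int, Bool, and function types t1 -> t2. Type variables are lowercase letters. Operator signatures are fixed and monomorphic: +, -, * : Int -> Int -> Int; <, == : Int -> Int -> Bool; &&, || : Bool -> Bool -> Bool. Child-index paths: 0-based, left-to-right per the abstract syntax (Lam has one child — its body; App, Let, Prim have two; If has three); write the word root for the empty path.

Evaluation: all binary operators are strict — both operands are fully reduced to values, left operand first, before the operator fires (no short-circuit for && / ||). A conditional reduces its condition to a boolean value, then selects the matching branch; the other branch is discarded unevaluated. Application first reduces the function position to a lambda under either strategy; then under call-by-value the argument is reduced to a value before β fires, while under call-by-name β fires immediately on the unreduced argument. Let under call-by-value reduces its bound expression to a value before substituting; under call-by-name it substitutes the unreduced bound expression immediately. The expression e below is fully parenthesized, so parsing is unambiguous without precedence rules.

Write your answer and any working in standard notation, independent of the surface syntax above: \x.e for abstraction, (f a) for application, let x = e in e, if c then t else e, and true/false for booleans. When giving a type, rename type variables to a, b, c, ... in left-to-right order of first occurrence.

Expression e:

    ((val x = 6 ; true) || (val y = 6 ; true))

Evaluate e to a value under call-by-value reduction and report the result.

Trace:
step 0: ((let x = 6 in true) || (let y = 6 in true))
step 1: [let@0] (true || (let y = 6 in true))
step 2: [let@1] (true || true)
step 3: [delta@root] true

Answer: true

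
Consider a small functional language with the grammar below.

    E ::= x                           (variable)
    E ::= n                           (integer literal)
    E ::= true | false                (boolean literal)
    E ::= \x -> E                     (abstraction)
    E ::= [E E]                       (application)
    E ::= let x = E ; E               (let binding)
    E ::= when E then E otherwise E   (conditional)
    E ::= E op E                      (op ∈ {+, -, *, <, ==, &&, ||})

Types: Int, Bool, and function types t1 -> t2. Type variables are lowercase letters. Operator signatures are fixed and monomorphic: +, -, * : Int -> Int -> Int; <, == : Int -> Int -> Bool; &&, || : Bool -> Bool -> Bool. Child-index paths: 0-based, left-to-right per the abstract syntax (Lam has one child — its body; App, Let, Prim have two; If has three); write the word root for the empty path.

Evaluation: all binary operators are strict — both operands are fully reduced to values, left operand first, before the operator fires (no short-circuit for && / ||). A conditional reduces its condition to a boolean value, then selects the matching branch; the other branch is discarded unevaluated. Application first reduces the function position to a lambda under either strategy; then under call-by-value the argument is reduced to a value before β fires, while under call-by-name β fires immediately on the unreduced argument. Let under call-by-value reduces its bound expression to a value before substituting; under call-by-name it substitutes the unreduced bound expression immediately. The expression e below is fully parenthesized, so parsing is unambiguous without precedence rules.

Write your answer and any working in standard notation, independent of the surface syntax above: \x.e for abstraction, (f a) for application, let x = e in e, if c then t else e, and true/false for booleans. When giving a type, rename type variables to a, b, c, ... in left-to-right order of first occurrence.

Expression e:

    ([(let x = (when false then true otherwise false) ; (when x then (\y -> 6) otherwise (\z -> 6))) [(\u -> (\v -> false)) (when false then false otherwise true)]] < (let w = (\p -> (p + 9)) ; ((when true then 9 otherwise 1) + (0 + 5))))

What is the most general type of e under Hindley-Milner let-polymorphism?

Answer: Bool

Trace:
  unify Bool ~ Bool
  unify Bool ~ Bool
let x : Bool
x : Bool
  unify Bool ~ Bool
\y._ : a -> Int
\z._ : b -> Int
  unify a -> Int ~ b -> Int
  unify a ~ b
  unify Int ~ Int
\v._ : d -> Bool
\u._ : c -> d -> Bool
  unify Bool ~ Bool
  unify Bool ~ Bool
  unify c -> d -> Bool ~ Bool -> e
  unify c ~ Bool
  unify d -> Bool ~ e
_ _ : d -> Bool
  unify b -> Int ~ (d -> Bool) -> f
  unify b ~ d -> Bool
  unify Int ~ f
_ _ : Int
  unify Int ~ Int
p : g
  unify g ~ Int
  unify Int ~ Int
\p._ : Int -> Int
let w : Int -> Int
  unify Bool ~ Bool
  unify Int ~ Int
  unify Int ~ Int
  unify Int ~ Int
  unify Int ~ Int
  unify Int ~ Int
  unify Int ~ Int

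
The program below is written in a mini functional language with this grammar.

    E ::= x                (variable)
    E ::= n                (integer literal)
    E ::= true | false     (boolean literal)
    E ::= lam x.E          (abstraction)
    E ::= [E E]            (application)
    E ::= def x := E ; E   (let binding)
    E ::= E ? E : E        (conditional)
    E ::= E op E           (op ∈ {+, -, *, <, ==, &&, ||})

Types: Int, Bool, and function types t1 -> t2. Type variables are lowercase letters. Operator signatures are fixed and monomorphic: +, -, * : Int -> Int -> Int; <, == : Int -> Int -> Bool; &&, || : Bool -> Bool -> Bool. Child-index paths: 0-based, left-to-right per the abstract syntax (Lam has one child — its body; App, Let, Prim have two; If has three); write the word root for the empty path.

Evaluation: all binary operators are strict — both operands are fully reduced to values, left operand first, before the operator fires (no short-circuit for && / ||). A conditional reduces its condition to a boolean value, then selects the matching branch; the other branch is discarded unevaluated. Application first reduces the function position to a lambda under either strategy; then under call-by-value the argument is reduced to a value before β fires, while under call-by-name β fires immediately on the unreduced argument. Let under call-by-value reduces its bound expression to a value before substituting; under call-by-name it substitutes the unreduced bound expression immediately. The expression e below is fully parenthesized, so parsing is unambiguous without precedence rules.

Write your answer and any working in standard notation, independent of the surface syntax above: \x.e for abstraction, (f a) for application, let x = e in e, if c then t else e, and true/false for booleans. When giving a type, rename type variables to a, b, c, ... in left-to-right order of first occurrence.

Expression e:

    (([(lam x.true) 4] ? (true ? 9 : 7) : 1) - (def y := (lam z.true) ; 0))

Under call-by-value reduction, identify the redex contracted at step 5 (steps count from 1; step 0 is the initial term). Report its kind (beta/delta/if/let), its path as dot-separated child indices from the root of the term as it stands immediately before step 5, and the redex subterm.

Answer: delta at root : (9 - 0)

Working:
step 0: ((if ((\x.true) 4) then (if true then 9 else 7) else 1) - (let y = (\z.true) in 0))
step 1: [beta@0.0] ((if true then (if true then 9 else 7) else 1) - (let y = (\z.true) in 0))
step 2: [if@0] ((if true then 9 else 7) - (let y = (\z.true) in 0))
step 3: [if@0] (9 - (let y = (\z.true) in 0))
step 4: [let@1] (9 - 0)
step 5: [delta@root] 9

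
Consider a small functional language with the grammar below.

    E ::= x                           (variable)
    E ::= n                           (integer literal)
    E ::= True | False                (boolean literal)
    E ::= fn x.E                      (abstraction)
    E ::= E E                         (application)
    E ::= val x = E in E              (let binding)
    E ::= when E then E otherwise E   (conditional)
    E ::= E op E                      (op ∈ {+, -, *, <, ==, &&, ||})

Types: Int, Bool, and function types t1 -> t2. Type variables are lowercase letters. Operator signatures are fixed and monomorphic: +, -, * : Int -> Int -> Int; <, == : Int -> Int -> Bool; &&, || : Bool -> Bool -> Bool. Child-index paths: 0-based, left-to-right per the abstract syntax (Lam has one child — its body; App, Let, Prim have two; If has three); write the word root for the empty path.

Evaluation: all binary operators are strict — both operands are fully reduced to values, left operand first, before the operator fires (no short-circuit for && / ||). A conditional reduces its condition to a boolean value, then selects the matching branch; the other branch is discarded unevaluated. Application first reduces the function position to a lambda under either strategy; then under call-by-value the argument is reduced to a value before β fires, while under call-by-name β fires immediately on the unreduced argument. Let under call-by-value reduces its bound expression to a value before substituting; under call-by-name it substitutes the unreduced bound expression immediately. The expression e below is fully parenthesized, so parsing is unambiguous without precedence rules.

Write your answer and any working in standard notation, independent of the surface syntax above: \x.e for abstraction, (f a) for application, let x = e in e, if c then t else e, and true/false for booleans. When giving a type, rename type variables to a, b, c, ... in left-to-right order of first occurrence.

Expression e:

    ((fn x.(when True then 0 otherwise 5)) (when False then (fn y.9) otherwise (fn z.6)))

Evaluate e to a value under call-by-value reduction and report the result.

Answer: 0

Trace:
step 0: ((\x.(if true then 0 else 5)) (if false then (\y.9) else (\z.6)))
step 1: [if@1] ((\x.(if true then 0 else 5)) (\z.6))
step 2: [beta@root] (if true then 0 else 5)
step 3: [if@root] 0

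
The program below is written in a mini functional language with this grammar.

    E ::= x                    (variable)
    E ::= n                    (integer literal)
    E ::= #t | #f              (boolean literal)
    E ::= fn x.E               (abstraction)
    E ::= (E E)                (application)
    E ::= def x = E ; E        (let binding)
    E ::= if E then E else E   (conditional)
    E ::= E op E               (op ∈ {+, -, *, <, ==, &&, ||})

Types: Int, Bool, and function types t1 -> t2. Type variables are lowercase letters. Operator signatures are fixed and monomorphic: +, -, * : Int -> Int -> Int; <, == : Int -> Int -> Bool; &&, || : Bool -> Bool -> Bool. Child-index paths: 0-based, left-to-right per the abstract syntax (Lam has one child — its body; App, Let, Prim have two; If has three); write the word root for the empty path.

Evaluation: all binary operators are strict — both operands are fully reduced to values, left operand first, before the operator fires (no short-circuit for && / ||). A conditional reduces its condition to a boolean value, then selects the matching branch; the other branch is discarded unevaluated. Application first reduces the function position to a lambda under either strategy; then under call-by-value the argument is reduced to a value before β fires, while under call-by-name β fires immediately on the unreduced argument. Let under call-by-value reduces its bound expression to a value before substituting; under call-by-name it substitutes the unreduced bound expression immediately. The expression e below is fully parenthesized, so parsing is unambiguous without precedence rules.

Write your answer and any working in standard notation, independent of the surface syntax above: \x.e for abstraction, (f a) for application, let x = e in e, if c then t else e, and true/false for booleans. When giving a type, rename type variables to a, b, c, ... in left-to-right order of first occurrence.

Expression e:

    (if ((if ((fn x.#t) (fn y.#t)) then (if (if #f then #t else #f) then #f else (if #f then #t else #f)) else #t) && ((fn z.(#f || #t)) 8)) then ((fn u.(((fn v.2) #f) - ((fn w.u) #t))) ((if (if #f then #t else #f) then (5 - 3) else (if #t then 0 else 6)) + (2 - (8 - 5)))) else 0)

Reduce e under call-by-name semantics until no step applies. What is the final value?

Answer: 0

Trace:
step 0: (if ((if ((\x.true) (\y.true)) then (if (if false then true else false) then false else (if false then true else false)) else true) && ((\z.(false || true)) 8)) then ((\u.(((\v.2) false) - ((\w.u) true))) ((if (if false then true else false) then (5 - 3) else (if true then 0 else 6)) + (2 - (8 - 5)))) else 0)
step 1: [beta@0.0.0] (if ((if true then (if (if false then true else false) then false else (if false then true else false)) else true) && ((\z.(false || true)) 8)) then ((\u.(((\v.2) false) - ((\w.u) true))) ((if (if false then true else false) then (5 - 3) else (if true then 0 else 6)) + (2 - (8 - 5)))) else 0)
step 2: [if@0.0] (if ((if (if false then true else false) then false else (if false then true else false)) && ((\z.(false || true)) 8)) then ((\u.(((\v.2) false) - ((\w.u) true))) ((if (if false then true else false) then (5 - 3) else (if true then 0 else 6)) + (2 - (8 - 5)))) else 0)
step 3: [if@0.0.0] (if ((if false then false else (if false then true else false)) && ((\z.(false || true)) 8)) then ((\u.(((\v.2) false) - ((\w.u) true))) ((if (if false then true else false) then (5 - 3) else (if true then 0 else 6)) + (2 - (8 - 5)))) else 0)
step 4: [if@0.0] (if ((if false then true else false) && ((\z.(false || true)) 8)) then ((\u.(((\v.2) false) - ((\w.u) true))) ((if (if false then true else false) then (5 - 3) else (if true then 0 else 6)) + (2 - (8 - 5)))) else 0)
step 5: [if@0.0] (if (false && ((\z.(false || true)) 8)) then ((\u.(((\v.2) false) - ((\w.u) true))) ((if (if false then true else false) then (5 - 3) else (if true then 0 else 6)) + (2 - (8 - 5)))) else 0)
step 6: [beta@0.1] (if (false && (false || true)) then ((\u.(((\v.2) false) - ((\w.u) true))) ((if (if false then true else false) then (5 - 3) else (if true then 0 else 6)) + (2 - (8 - 5)))) else 0)
step 7: [delta@0.1] (if (false && true) then ((\u.(((\v.2) false) - ((\w.u) true))) ((if (if false then true else false) then (5 - 3) else (if true then 0 else 6)) + (2 - (8 - 5)))) else 0)
step 8: [delta@0] (if false then ((\u.(((\v.2) false) - ((\w.u) true))) ((if (if false then true else false) then (5 - 3) else (if true then 0 else 6)) + (2 - (8 - 5)))) else 0)
step 9: [if@root] 0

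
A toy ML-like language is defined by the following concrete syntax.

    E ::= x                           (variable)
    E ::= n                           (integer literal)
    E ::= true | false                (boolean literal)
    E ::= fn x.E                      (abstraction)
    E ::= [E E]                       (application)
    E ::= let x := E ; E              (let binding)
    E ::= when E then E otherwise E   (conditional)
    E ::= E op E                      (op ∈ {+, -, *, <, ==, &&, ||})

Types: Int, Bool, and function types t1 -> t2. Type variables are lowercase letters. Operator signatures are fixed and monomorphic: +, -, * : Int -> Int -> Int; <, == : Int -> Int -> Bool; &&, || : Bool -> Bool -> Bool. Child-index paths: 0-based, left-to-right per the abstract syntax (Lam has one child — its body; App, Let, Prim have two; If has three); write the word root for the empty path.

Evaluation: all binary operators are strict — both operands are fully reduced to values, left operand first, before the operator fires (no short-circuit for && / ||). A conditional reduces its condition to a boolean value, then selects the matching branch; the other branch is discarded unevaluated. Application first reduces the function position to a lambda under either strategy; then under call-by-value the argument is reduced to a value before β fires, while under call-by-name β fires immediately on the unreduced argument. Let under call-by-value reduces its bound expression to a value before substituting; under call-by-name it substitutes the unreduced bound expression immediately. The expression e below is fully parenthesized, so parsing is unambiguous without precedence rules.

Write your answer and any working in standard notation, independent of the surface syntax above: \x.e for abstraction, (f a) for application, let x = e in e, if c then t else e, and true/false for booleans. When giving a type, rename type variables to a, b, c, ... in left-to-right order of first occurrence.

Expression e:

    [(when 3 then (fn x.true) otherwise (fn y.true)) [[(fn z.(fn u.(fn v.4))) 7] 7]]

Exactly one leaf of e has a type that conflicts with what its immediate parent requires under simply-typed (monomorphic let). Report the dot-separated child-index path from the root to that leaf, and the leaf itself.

Answer: 0.0 : 3

Derivation:
  unify Int ~ Bool
  FAIL: mismatch Int ~ Bool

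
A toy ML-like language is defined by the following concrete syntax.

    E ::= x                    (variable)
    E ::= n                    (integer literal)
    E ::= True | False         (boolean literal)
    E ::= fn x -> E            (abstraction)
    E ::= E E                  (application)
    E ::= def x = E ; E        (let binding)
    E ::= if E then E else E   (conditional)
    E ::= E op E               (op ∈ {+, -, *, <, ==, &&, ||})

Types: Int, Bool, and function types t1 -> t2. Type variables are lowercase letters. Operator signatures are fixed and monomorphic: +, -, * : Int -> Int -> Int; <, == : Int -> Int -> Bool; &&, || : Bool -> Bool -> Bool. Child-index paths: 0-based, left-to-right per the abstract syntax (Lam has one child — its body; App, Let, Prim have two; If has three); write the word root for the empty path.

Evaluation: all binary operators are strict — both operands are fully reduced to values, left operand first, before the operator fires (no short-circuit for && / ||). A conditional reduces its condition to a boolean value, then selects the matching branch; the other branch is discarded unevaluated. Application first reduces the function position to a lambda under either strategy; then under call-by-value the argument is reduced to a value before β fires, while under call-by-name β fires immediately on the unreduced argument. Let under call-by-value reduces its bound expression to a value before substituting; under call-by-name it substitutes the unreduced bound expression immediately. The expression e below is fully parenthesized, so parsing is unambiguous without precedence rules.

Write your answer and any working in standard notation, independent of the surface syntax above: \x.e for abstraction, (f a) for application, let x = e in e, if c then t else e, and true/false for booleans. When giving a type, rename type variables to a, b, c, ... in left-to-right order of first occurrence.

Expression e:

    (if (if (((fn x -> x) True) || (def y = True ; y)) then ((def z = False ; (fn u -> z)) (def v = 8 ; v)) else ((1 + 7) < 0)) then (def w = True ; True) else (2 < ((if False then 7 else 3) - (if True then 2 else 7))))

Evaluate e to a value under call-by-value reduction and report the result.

Answer: false

Derivation:
step 0: (if (if (((\x.x) true) || (let y = true in y)) then ((let z = false in (\u.z)) (let v = 8 in v)) else ((1 + 7) < 0)) then (let w = true in true) else (2 < ((if false then 7 else 3) - (if true then 2 else 7))))
step 1: [beta@0.0.0] (if (if (true || (let y = true in y)) then ((let z = false in (\u.z)) (let v = 8 in v)) else ((1 + 7) < 0)) then (let w = true in true) else (2 < ((if false then 7 else 3) - (if true then 2 else 7))))
step 2: [let@0.0.1] (if (if (true || true) then ((let z = false in (\u.z)) (let v = 8 in v)) else ((1 + 7) < 0)) then (let w = true in true) else (2 < ((if false then 7 else 3) - (if true then 2 else 7))))
step 3: [delta@0.0] (if (if true then ((let z = false in (\u.z)) (let v = 8 in v)) else ((1 + 7) < 0)) then (let w = true in true) else (2 < ((if false then 7 else 3) - (if true then 2 else 7))))
step 4: [if@0] (if ((let z = false in (\u.z)) (let v = 8 in v)) then (let w = true in true) else (2 < ((if false then 7 else 3) - (if true then 2 else 7))))
step 5: [let@0.0] (if ((\u.false) (let v = 8 in v)) then (let w = true in true) else (2 < ((if false then 7 else 3) - (if true then 2 else 7))))
step 6: [let@0.1] (if ((\u.false) 8) then (let w = true in true) else (2 < ((if false then 7 else 3) - (if true then 2 else 7))))
step 7: [beta@0] (if false then (let w = true in true) else (2 < ((if false then 7 else 3) - (if true then 2 else 7))))
step 8: [if@root] (2 < ((if false then 7 else 3) - (if true then 2 else 7)))
step 9: [if@1.0] (2 < (3 - (if true then 2 else 7)))
step 10: [if@1.1] (2 < (3 - 2))
step 11: [delta@1] (2 < 1)
step 12: [delta@root] false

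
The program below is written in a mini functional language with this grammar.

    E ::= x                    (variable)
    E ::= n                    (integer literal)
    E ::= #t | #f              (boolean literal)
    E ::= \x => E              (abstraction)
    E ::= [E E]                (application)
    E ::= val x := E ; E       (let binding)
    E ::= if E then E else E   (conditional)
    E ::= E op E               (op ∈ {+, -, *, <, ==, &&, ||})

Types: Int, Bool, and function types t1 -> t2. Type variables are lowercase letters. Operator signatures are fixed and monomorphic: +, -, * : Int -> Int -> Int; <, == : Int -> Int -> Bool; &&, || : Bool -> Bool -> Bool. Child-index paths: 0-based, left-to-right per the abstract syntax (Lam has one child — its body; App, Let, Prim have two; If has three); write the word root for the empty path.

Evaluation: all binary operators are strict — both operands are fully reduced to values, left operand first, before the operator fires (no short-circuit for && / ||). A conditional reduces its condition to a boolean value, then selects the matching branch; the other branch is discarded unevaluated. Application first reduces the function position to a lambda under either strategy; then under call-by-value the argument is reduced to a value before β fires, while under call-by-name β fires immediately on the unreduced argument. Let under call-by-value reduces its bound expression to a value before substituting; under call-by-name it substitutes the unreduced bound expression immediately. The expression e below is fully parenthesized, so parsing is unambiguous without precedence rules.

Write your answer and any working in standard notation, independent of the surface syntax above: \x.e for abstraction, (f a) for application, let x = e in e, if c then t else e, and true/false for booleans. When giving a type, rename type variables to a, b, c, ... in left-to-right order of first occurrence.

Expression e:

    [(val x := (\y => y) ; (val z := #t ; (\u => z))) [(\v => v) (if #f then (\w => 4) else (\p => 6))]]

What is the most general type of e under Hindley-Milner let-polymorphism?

Answer: Bool

Working:
y : a
\y._ : a -> a
let x : forall. a -> a
let z : Bool
z : Bool
\u._ : b -> Bool
v : c
\v._ : c -> c
  unify Bool ~ Bool
\w._ : d -> Int
\p._ : e -> Int
  unify d -> Int ~ e -> Int
  unify d ~ e
  unify Int ~ Int
  unify c -> c ~ (e -> Int) -> f
  unify c ~ e -> Int
  unify e -> Int ~ f
_ _ : e -> Int
  unify b -> Bool ~ (e -> Int) -> g
  unify b ~ e -> Int
  unify Bool ~ g
_ _ : Bool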